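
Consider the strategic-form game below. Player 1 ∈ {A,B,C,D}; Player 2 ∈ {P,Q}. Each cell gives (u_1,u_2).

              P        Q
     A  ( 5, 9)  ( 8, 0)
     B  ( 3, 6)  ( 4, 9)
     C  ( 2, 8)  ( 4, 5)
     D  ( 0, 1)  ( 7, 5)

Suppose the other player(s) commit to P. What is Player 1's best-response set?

u_1(A vs P) = 5
u_1(B vs P) = 3
u_1(C vs P) = 2
u_1(D vs P) = 0
max payoff 5 at {A}

BR_1 = {A}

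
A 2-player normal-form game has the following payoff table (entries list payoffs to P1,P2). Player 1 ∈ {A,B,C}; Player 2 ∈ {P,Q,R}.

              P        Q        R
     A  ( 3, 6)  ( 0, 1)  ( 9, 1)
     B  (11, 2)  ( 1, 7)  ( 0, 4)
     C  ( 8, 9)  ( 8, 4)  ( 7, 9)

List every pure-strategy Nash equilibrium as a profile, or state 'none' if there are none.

(A,P): not NE [P1→B gives 11>3]
(A,Q): not NE [P1→C gives 8>0; P2→P gives 6>1]
(A,R): not NE [P2→P gives 6>1]
(B,P): not NE [P2→Q gives 7>2]
(B,Q): not NE [P1→C gives 8>1]
(B,R): not NE [P1→A gives 9>0; P2→Q gives 7>4]
(C,P): not NE [P1→B gives 11>8]
(C,Q): not NE [P2→R gives 9>4]
(C,R): not NE [P1→A gives 9>7]

PSNE: ∅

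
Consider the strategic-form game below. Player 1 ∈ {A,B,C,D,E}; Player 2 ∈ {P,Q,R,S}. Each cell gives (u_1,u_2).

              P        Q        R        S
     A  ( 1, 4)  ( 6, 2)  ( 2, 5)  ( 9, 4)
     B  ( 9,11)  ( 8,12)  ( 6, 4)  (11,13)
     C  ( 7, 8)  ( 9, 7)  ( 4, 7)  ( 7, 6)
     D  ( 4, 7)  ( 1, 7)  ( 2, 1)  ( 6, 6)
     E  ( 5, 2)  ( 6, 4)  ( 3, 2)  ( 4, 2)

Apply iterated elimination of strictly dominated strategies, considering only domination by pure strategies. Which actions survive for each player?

Remaining: P1:{B,C} P2:{P,Q,S}

P1 drop A (B beats it: P:9>1 Q:8>6 R:6>2 S:11>9)
P1 drop D (B beats it: P:9>4 Q:8>1 R:6>2 S:11>6)
P1 drop E (B beats it: P:9>5 Q:8>6 R:6>3 S:11>4)
P2 drop R (P beats it: B:11>4 C:8>7)
P1→{B,C} P2→{P,Q,S}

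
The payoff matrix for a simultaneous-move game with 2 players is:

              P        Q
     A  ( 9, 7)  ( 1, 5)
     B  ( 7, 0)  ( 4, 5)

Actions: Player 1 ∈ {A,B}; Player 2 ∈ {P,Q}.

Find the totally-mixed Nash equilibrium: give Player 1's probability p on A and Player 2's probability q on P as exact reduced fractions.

(p,q) = (5/7, 3/5)

P1 indiff ⇒ q·9+(1-q)·1 = q·7+(1-q)·4 ⇒ q(2) = (1-q)(3) ⇒ q = 3/5
P2 indiff ⇒ p·7+(1-p)·0 = p·5+(1-p)·5 ⇒ p(2) = (1-p)(5) ⇒ p = 5/7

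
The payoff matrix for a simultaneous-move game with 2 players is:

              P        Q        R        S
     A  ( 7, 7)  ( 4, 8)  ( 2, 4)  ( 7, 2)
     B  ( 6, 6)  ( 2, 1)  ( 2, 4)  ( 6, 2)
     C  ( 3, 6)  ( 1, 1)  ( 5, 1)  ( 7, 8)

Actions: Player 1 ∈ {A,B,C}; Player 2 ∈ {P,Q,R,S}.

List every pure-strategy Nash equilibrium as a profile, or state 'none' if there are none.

(A,P): not NE [P2→Q gives 8>7]
(A,Q): NE
(A,R): not NE [P1→C gives 5>2; P2→Q gives 8>4]
(A,S): not NE [P2→Q gives 8>2]
(B,P): not NE [P1→A gives 7>6]
(B,Q): not NE [P1→A gives 4>2; P2→P gives 6>1]
(B,R): not NE [P1→C gives 5>2; P2→P gives 6>4]
(B,S): not NE [P1→C gives 7>6; P2→P gives 6>2]
(C,P): not NE [P1→A gives 7>3; P2→S gives 8>6]
(C,Q): not NE [P1→A gives 4>1; P2→S gives 8>1]
(C,R): not NE [P2→S gives 8>1]
(C,S): NE

PSNE = {(A,Q), (C,S)}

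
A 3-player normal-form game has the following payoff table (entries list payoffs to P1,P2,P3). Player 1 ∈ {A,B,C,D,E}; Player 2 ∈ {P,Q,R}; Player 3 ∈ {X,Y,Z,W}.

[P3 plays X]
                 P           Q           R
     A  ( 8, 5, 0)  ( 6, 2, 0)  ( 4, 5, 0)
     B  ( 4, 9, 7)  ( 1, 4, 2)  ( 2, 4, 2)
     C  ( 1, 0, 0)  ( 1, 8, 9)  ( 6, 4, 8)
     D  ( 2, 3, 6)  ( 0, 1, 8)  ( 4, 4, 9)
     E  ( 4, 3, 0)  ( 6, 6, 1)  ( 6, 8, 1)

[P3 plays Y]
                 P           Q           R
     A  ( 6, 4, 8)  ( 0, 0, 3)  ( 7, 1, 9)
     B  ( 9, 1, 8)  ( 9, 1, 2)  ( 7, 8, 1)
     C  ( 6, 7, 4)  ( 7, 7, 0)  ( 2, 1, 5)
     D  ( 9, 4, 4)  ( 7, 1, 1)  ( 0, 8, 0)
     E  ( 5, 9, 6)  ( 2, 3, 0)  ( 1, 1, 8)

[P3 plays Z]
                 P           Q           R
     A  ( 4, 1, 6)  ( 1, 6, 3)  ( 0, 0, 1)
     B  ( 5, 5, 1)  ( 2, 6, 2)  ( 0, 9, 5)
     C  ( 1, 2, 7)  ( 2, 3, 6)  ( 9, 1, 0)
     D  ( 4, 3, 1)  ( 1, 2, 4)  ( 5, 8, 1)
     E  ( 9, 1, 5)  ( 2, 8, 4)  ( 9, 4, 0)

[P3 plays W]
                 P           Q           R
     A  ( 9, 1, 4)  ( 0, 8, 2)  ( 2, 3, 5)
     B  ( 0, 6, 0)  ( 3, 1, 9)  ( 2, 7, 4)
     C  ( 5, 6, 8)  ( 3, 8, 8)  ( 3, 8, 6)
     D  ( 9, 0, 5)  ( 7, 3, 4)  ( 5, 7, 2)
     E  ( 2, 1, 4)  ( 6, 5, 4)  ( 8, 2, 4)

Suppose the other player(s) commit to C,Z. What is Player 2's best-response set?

u_2(P vs C,Z) = 2
u_2(Q vs C,Z) = 3
u_2(R vs C,Z) = 1
max payoff 3 at {Q}

P2 best: {Q}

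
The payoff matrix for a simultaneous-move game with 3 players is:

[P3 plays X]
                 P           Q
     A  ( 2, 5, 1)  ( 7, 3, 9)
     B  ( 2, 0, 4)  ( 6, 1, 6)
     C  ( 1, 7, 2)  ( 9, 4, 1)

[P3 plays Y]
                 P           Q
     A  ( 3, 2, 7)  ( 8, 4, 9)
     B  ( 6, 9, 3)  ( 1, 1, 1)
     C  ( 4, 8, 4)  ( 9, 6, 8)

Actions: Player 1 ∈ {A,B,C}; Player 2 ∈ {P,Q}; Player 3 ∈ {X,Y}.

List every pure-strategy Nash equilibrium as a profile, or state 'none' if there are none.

(A,P,X): not NE [P3→Y gives 7>1]
(A,P,Y): not NE [P1→B gives 6>3; P2→Q gives 4>2]
(A,Q,X): not NE [P1→C gives 9>7; P2→P gives 5>3]
(A,Q,Y): not NE [P1→C gives 9>8]
(B,P,X): not NE [P2→Q gives 1>0]
(B,P,Y): not NE [P3→X gives 4>3]
(B,Q,X): not NE [P1→C gives 9>6]
(B,Q,Y): not NE [P1→C gives 9>1; P2→P gives 9>1; P3→X gives 6>1]
(C,P,X): not NE [P1→B gives 2>1; P3→Y gives 4>2]
(C,P,Y): not NE [P1→B gives 6>4]
(C,Q,X): not NE [P2→P gives 7>4; P3→Y gives 8>1]
(C,Q,Y): not NE [P2→P gives 8>6]

PSNE: ∅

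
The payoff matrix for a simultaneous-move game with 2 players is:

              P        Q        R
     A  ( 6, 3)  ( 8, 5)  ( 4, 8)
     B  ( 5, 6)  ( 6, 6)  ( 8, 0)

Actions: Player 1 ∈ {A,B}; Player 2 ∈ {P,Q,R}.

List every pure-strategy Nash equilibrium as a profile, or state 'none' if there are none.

PSNE: ∅

(A,P): not NE [P2→R gives 8>3]
(A,Q): not NE [P2→R gives 8>5]
(A,R): not NE [P1→B gives 8>4]
(B,P): not NE [P1→A gives 6>5]
(B,Q): not NE [P1→A gives 8>6]
(B,R): not NE [P2→Q gives 6>0]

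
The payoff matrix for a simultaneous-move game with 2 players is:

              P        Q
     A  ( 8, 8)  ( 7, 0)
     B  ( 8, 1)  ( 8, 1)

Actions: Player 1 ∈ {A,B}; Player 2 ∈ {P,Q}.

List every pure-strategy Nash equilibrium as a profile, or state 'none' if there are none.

Nash profiles: (A,P), (B,P), (B,Q)

(A,P): NE
(A,Q): not NE [P1→B gives 8>7; P2→P gives 8>0]
(B,P): NE
(B,Q): NE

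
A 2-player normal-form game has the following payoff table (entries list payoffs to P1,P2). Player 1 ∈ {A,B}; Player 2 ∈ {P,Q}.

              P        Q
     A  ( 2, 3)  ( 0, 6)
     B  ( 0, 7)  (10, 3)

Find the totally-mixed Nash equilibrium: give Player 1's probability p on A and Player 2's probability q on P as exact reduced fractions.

P1 mixes 4/7 on A; P2 mixes 5/6 on P

P1 indiff ⇒ q·2+(1-q)·0 = q·0+(1-q)·10 ⇒ q(2) = (1-q)(10) ⇒ q = 5/6
P2 indiff ⇒ p·3+(1-p)·7 = p·6+(1-p)·3 ⇒ p(-3) = (1-p)(-4) ⇒ p = 4/7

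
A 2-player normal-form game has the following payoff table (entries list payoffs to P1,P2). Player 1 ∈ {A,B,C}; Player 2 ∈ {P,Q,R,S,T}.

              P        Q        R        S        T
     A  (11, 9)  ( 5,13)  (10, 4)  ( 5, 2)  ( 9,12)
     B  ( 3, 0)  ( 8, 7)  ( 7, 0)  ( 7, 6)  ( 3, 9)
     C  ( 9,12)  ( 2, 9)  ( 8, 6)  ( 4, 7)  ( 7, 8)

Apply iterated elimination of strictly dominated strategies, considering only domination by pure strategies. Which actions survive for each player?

P1 drop C (A beats it: P:11>9 Q:5>2 R:10>8 S:5>4 T:9>7)
P2 drop P (Q beats it: A:13>9 B:7>0)
P2 drop R (Q beats it: A:13>4 B:7>0)
P2 drop S (Q beats it: A:13>2 B:7>6)
P1→{A,B} P2→{Q,T}

IESDS → P1:{A,B} P2:{Q,T}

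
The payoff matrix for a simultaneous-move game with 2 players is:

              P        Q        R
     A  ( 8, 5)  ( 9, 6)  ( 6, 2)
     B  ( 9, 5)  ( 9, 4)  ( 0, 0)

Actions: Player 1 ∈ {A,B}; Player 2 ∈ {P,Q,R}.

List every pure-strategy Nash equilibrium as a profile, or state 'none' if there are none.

PSNE = {(A,Q), (B,P)}

(A,P): not NE [P1→B gives 9>8; P2→Q gives 6>5]
(A,Q): NE
(A,R): not NE [P2→Q gives 6>2]
(B,P): NE
(B,Q): not NE [P2→P gives 5>4]
(B,R): not NE [P1→A gives 6>0; P2→P gives 5>0]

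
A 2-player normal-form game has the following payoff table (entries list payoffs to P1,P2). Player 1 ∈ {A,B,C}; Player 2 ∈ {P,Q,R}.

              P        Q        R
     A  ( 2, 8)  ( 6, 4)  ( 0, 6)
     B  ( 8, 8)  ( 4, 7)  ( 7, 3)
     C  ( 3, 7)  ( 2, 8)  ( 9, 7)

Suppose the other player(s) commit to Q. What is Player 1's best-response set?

P1 best: {A}

u_1(A vs Q) = 6
u_1(B vs Q) = 4
u_1(C vs Q) = 2
max payoff 6 at {A}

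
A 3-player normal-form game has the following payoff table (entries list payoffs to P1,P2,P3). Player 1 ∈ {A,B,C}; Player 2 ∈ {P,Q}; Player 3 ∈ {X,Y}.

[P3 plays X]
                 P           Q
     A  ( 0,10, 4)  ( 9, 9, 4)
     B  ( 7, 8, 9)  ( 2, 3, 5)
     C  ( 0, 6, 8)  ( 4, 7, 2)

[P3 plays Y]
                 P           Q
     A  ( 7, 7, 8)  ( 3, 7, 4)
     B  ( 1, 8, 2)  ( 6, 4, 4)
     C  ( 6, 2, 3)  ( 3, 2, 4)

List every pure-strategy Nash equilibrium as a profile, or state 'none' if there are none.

(A,P,X): not NE [P1→B gives 7>0; P3→Y gives 8>4]
(A,P,Y): NE
(A,Q,X): not NE [P2→P gives 10>9]
(A,Q,Y): not NE [P1→B gives 6>3]
(B,P,X): NE
(B,P,Y): not NE [P1→A gives 7>1; P3→X gives 9>2]
(B,Q,X): not NE [P1→A gives 9>2; P2→P gives 8>3]
(B,Q,Y): not NE [P2→P gives 8>4; P3→X gives 5>4]
(C,P,X): not NE [P1→B gives 7>0; P2→Q gives 7>6]
(C,P,Y): not NE [P1→A gives 7>6; P3→X gives 8>3]
(C,Q,X): not NE [P1→A gives 9>4; P3→Y gives 4>2]
(C,Q,Y): not NE [P1→B gives 6>3]

PSNE = {(A,P,Y), (B,P,X)}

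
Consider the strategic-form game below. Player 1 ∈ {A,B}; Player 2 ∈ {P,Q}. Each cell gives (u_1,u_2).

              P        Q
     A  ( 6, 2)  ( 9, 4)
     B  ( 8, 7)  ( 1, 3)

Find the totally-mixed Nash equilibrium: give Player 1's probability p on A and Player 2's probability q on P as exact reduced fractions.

p=2/3, q=4/5

P1 indiff ⇒ q·6+(1-q)·9 = q·8+(1-q)·1 ⇒ q(-2) = (1-q)(-8) ⇒ q = 4/5
P2 indiff ⇒ p·2+(1-p)·7 = p·4+(1-p)·3 ⇒ p(-2) = (1-p)(-4) ⇒ p = 2/3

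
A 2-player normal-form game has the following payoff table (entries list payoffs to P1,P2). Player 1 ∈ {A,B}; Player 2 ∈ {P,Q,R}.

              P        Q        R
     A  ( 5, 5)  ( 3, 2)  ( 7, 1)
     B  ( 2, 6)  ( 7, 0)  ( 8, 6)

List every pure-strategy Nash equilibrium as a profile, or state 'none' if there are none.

PSNE = {(A,P), (B,R)}

(A,P): NE
(A,Q): not NE [P1→B gives 7>3; P2→P gives 5>2]
(A,R): not NE [P1→B gives 8>7; P2→P gives 5>1]
(B,P): not NE [P1→A gives 5>2]
(B,Q): not NE [P2→R gives 6>0]
(B,R): NE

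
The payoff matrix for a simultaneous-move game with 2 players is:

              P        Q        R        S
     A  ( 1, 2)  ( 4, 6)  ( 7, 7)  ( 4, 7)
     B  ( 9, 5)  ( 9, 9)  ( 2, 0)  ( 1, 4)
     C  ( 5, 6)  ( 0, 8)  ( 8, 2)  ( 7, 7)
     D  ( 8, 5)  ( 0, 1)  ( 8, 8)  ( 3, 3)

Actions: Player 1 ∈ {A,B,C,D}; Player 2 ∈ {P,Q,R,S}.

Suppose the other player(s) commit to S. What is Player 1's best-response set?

P1 best: {C}

u_1(A vs S) = 4
u_1(B vs S) = 1
u_1(C vs S) = 7
u_1(D vs S) = 3
max payoff 7 at {C}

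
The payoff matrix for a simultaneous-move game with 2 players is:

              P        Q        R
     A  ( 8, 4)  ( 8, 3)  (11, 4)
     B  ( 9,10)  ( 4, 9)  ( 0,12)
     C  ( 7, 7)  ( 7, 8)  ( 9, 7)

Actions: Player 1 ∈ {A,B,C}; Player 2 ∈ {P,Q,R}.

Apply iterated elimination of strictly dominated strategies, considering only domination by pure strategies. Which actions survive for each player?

IESDS → P1:{A,B} P2:{P,R}

P1 drop C (A beats it: P:8>7 Q:8>7 R:11>9)
P2 drop Q (P beats it: A:4>3 B:10>9)
P1→{A,B} P2→{P,R}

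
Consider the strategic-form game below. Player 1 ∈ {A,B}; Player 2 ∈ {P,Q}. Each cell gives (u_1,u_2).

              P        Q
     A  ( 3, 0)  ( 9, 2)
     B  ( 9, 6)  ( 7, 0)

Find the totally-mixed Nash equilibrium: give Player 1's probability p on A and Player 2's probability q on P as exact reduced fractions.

P1 indiff ⇒ q·3+(1-q)·9 = q·9+(1-q)·7 ⇒ q(-6) = (1-q)(-2) ⇒ q = 1/4
P2 indiff ⇒ p·0+(1-p)·6 = p·2+(1-p)·0 ⇒ p(-2) = (1-p)(-6) ⇒ p = 3/4

(p,q) = (3/4, 1/4)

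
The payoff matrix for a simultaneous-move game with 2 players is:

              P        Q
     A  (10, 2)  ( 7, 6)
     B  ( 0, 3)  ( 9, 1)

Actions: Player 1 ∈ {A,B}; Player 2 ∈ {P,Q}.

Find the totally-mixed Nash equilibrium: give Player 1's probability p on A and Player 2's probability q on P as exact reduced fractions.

P1 mixes 1/3 on A; P2 mixes 1/6 on P

P1 indiff ⇒ q·10+(1-q)·7 = q·0+(1-q)·9 ⇒ q(10) = (1-q)(2) ⇒ q = 1/6
P2 indiff ⇒ p·2+(1-p)·3 = p·6+(1-p)·1 ⇒ p(-4) = (1-p)(-2) ⇒ p = 1/3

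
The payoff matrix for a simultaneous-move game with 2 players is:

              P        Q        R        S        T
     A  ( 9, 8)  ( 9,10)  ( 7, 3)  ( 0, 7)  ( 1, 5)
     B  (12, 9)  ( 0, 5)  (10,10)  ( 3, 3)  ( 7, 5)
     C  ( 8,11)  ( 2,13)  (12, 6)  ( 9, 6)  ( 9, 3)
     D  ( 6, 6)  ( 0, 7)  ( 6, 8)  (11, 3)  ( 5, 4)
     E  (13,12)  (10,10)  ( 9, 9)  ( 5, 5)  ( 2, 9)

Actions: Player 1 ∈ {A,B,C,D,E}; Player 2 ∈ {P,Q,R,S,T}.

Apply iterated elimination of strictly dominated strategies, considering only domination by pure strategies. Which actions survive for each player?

Remaining: P1:{B,C,E} P2:{P,Q,R}

P1 drop A (E beats it: P:13>9 Q:10>9 R:9>7 S:5>0 T:2>1)
P2 drop S (P beats it: B:9>3 C:11>6 D:6>3 E:12>5)
P1 drop D (C beats it: P:8>6 Q:2>0 R:12>6 T:9>5)
P2 drop T (P beats it: B:9>5 C:11>3 E:12>9)
P1→{B,C,E} P2→{P,Q,R}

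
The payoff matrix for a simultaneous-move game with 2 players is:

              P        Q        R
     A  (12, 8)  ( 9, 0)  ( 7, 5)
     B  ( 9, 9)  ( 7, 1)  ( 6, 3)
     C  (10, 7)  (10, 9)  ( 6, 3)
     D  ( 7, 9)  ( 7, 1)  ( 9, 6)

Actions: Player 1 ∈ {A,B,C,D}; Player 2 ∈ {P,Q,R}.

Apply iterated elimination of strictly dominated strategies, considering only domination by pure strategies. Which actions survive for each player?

IESDS → P1:{A,C} P2:{P,Q}

P1 drop B (A beats it: P:12>9 Q:9>7 R:7>6)
P2 drop R (P beats it: A:8>5 C:7>3 D:9>6)
P1 drop D (A beats it: P:12>7 Q:9>7)
P1→{A,C} P2→{P,Q}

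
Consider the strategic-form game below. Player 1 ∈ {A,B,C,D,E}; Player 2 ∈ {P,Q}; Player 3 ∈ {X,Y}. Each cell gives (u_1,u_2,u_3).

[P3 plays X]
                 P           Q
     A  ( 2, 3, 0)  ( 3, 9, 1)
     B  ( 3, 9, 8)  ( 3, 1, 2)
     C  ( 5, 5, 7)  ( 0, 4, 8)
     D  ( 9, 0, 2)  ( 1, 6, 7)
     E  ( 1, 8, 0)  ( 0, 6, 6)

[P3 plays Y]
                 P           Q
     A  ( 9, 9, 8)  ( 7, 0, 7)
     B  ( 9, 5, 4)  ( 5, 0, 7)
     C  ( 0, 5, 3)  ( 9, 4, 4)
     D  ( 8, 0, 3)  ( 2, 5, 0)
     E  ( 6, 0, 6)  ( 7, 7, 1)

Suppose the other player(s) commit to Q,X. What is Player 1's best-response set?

u_1(A vs Q,X) = 3
u_1(B vs Q,X) = 3
u_1(C vs Q,X) = 0
u_1(D vs Q,X) = 1
u_1(E vs Q,X) = 0
max payoff 3 at {A,B}

argmax u_1 = {A,B}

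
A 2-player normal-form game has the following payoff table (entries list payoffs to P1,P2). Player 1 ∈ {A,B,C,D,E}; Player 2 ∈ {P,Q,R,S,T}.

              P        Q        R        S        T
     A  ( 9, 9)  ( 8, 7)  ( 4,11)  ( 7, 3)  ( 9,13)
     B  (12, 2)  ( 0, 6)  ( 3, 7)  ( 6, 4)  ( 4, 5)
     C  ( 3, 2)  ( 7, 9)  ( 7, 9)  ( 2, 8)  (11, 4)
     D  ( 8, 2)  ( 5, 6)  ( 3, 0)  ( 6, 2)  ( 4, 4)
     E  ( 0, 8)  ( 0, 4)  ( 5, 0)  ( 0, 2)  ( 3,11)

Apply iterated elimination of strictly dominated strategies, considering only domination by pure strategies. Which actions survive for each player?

P1 drop D (A beats it: P:9>8 Q:8>5 R:4>3 S:7>6 T:9>4)
P1 drop E (C beats it: P:3>0 Q:7>0 R:7>5 S:2>0 T:11>3)
P2 drop P (R beats it: A:11>9 B:7>2 C:9>2)
P1 drop B (A beats it: Q:8>0 R:4>3 S:7>6 T:9>4)
P2 drop S (Q beats it: A:7>3 C:9>8)
P1→{A,C} P2→{Q,R,T}

Remaining: P1:{A,C} P2:{Q,R,T}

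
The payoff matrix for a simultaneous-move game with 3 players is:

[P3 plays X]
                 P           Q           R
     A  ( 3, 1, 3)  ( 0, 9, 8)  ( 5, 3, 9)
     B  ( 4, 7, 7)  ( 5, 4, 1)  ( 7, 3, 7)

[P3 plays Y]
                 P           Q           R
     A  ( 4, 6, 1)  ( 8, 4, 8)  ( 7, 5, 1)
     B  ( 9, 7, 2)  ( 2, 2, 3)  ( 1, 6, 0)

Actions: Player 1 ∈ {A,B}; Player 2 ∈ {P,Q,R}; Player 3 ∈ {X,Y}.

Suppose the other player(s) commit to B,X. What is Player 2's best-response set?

u_2(P vs B,X) = 7
u_2(Q vs B,X) = 4
u_2(R vs B,X) = 3
max payoff 7 at {P}

P2 best: {P}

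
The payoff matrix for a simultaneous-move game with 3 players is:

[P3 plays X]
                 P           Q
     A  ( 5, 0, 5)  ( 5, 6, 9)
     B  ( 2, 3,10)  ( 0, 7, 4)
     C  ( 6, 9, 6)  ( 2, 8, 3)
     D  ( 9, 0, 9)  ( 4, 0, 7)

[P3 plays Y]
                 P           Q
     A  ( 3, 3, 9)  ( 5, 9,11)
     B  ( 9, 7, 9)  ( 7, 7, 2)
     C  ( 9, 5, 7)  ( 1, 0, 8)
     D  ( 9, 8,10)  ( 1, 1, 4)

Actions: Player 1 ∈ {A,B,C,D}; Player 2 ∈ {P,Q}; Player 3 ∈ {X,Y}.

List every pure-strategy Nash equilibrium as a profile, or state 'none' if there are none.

(A,P,X): not NE [P1→D gives 9>5; P2→Q gives 6>0; P3→Y gives 9>5]
(A,P,Y): not NE [P1→D gives 9>3; P2→Q gives 9>3]
(A,Q,X): not NE [P3→Y gives 11>9]
(A,Q,Y): not NE [P1→B gives 7>5]
(B,P,X): not NE [P1→D gives 9>2; P2→Q gives 7>3]
(B,P,Y): not NE [P3→X gives 10>9]
(B,Q,X): not NE [P1→A gives 5>0]
(B,Q,Y): not NE [P3→X gives 4>2]
(C,P,X): not NE [P1→D gives 9>6; P3→Y gives 7>6]
(C,P,Y): NE
(C,Q,X): not NE [P1→A gives 5>2; P2→P gives 9>8; P3→Y gives 8>3]
(C,Q,Y): not NE [P1→B gives 7>1; P2→P gives 5>0]
(D,P,X): not NE [P3→Y gives 10>9]
(D,P,Y): NE
(D,Q,X): not NE [P1→A gives 5>4]
(D,Q,Y): not NE [P1→B gives 7>1; P2→P gives 8>1; P3→X gives 7>4]

PSNE = {(C,P,Y), (D,P,Y)}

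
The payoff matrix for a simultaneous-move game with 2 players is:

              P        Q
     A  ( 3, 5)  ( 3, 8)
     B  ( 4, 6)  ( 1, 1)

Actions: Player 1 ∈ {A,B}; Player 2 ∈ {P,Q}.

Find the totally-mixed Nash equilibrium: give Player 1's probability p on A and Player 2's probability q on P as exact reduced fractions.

P1 mixes 5/8 on A; P2 mixes 2/3 on P

P1 indiff ⇒ q·3+(1-q)·3 = q·4+(1-q)·1 ⇒ q(-1) = (1-q)(-2) ⇒ q = 2/3
P2 indiff ⇒ p·5+(1-p)·6 = p·8+(1-p)·1 ⇒ p(-3) = (1-p)(-5) ⇒ p = 5/8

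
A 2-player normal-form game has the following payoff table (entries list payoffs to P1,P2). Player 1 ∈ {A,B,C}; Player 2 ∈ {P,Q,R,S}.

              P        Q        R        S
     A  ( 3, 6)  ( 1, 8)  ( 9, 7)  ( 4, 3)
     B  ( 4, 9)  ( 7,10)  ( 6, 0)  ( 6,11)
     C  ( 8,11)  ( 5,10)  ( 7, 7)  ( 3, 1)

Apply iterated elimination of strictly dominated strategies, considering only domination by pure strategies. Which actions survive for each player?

Survivors P1:{B,C} P2:{P,Q,S}

P2 drop R (Q beats it: A:8>7 B:10>0 C:10>7)
P1 drop A (B beats it: P:4>3 Q:7>1 S:6>4)
P1→{B,C} P2→{P,Q,S}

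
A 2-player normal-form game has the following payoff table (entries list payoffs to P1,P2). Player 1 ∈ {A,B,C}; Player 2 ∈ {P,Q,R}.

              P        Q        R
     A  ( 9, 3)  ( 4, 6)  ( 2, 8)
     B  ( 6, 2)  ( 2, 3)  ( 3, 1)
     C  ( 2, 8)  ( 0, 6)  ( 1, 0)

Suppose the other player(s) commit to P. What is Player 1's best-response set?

u_1(A vs P) = 9
u_1(B vs P) = 6
u_1(C vs P) = 2
max payoff 9 at {A}

BR_1 = {A}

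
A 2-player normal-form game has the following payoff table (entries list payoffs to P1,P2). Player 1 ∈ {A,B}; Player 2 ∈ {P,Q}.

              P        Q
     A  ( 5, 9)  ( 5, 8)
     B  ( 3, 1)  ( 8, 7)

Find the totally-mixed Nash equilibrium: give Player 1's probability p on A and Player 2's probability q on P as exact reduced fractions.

P1 mixes 6/7 on A; P2 mixes 3/5 on P

P1 indiff ⇒ q·5+(1-q)·5 = q·3+(1-q)·8 ⇒ q(2) = (1-q)(3) ⇒ q = 3/5
P2 indiff ⇒ p·9+(1-p)·1 = p·8+(1-p)·7 ⇒ p(1) = (1-p)(6) ⇒ p = 6/7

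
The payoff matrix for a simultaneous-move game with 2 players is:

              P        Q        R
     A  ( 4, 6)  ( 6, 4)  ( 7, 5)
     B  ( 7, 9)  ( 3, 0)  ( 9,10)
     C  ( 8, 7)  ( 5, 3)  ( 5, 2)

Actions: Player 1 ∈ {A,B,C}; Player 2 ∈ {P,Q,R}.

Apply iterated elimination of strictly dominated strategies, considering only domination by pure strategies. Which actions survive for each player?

Remaining: P1:{B,C} P2:{P,R}

P2 drop Q (P beats it: A:6>4 B:9>0 C:7>3)
P1 drop A (B beats it: P:7>4 R:9>7)
P1→{B,C} P2→{P,R}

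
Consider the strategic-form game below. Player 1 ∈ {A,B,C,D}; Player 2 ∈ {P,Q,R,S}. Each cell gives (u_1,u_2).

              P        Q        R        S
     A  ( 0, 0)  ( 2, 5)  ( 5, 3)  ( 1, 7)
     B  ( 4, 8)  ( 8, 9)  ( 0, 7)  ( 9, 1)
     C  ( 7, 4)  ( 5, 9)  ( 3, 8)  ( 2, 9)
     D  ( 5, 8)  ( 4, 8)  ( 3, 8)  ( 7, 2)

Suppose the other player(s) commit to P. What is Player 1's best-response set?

BR_1 = {C}

u_1(A vs P) = 0
u_1(B vs P) = 4
u_1(C vs P) = 7
u_1(D vs P) = 5
max payoff 7 at {C}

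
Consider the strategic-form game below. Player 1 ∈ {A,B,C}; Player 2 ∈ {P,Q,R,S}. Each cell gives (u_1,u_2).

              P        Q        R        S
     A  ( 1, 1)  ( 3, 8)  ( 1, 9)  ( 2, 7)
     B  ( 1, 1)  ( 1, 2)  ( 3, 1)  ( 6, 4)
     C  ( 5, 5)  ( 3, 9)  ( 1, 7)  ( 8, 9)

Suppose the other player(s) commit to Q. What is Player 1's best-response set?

u_1(A vs Q) = 3
u_1(B vs Q) = 1
u_1(C vs Q) = 3
max payoff 3 at {A,C}

BR_1 = {A,C}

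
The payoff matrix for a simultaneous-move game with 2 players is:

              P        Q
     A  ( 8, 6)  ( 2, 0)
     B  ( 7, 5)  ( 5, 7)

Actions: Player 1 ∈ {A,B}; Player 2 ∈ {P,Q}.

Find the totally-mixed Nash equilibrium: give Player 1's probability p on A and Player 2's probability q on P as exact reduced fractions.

P1 indiff ⇒ q·8+(1-q)·2 = q·7+(1-q)·5 ⇒ q(1) = (1-q)(3) ⇒ q = 3/4
P2 indiff ⇒ p·6+(1-p)·5 = p·0+(1-p)·7 ⇒ p(6) = (1-p)(2) ⇒ p = 1/4

(p,q) = (1/4, 3/4)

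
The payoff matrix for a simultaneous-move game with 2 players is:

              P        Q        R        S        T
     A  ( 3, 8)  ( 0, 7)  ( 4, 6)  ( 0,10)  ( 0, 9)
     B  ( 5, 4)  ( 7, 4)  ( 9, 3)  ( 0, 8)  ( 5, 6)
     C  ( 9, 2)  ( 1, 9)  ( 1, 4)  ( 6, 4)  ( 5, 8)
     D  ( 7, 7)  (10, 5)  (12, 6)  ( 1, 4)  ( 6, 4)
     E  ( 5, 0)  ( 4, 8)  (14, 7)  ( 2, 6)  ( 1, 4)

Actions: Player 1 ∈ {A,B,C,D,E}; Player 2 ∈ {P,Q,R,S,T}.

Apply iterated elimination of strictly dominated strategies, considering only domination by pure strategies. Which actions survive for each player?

IESDS → P1:{C,D,E} P2:{P,Q,R}

P1 drop A (D beats it: P:7>3 Q:10>0 R:12>4 S:1>0 T:6>0)
P1 drop B (D beats it: P:7>5 Q:10>7 R:12>9 S:1>0 T:6>5)
P2 drop S (Q beats it: C:9>4 D:5>4 E:8>6)
P2 drop T (Q beats it: C:9>8 D:5>4 E:8>4)
P1→{C,D,E} P2→{P,Q,R}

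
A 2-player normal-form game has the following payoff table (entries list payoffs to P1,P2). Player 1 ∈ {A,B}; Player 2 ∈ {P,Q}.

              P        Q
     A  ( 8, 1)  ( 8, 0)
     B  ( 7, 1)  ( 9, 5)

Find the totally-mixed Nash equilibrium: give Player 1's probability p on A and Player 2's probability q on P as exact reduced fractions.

P1 indiff ⇒ q·8+(1-q)·8 = q·7+(1-q)·9 ⇒ q(1) = (1-q)(1) ⇒ q = 1/2
P2 indiff ⇒ p·1+(1-p)·1 = p·0+(1-p)·5 ⇒ p(1) = (1-p)(4) ⇒ p = 4/5

(p,q) = (4/5, 1/2)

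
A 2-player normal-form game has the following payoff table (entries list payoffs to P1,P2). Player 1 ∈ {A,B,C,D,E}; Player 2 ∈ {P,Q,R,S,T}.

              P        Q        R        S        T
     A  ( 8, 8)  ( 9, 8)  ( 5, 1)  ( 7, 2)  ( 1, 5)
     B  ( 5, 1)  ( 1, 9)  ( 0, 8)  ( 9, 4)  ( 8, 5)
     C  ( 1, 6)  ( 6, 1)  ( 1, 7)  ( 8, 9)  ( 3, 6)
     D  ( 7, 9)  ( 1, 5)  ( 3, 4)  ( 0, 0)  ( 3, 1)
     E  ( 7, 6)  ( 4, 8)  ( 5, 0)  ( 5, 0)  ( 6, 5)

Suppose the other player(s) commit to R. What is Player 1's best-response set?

BR_1 = {A,E}

u_1(A vs R) = 5
u_1(B vs R) = 0
u_1(C vs R) = 1
u_1(D vs R) = 3
u_1(E vs R) = 5
max payoff 5 at {A,E}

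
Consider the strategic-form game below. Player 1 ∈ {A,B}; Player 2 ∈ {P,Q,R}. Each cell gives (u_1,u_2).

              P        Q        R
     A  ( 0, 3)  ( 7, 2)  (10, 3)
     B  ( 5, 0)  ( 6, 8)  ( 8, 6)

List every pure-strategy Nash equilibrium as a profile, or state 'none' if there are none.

(A,P): not NE [P1→B gives 5>0]
(A,Q): not NE [P2→R gives 3>2]
(A,R): NE
(B,P): not NE [P2→Q gives 8>0]
(B,Q): not NE [P1→A gives 7>6]
(B,R): not NE [P1→A gives 10>8; P2→Q gives 8>6]

PSNE = {(A,R)}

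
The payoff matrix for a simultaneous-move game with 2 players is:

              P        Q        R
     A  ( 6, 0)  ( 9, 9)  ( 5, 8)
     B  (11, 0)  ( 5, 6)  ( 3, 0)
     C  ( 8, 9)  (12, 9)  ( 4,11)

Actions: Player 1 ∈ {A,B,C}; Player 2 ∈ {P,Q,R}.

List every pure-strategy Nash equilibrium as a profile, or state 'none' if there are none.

Equilibria: none

(A,P): not NE [P1→B gives 11>6; P2→Q gives 9>0]
(A,Q): not NE [P1→C gives 12>9]
(A,R): not NE [P2→Q gives 9>8]
(B,P): not NE [P2→Q gives 6>0]
(B,Q): not NE [P1→C gives 12>5]
(B,R): not NE [P1→A gives 5>3; P2→Q gives 6>0]
(C,P): not NE [P1→B gives 11>8; P2→R gives 11>9]
(C,Q): not NE [P2→R gives 11>9]
(C,R): not NE [P1→A gives 5>4]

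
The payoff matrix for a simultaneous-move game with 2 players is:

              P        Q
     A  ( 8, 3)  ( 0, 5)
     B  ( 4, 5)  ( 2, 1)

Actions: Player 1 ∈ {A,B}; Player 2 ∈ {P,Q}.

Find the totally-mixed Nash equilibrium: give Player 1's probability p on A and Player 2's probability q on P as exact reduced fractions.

P1 indiff ⇒ q·8+(1-q)·0 = q·4+(1-q)·2 ⇒ q(4) = (1-q)(2) ⇒ q = 1/3
P2 indiff ⇒ p·3+(1-p)·5 = p·5+(1-p)·1 ⇒ p(-2) = (1-p)(-4) ⇒ p = 2/3

(p,q) = (2/3, 1/3)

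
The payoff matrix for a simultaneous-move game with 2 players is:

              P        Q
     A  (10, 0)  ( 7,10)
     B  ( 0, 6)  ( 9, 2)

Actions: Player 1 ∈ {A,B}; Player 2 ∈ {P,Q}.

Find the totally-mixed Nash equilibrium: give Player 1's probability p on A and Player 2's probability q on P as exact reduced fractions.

p=2/7, q=1/6

P1 indiff ⇒ q·10+(1-q)·7 = q·0+(1-q)·9 ⇒ q(10) = (1-q)(2) ⇒ q = 1/6
P2 indiff ⇒ p·0+(1-p)·6 = p·10+(1-p)·2 ⇒ p(-10) = (1-p)(-4) ⇒ p = 2/7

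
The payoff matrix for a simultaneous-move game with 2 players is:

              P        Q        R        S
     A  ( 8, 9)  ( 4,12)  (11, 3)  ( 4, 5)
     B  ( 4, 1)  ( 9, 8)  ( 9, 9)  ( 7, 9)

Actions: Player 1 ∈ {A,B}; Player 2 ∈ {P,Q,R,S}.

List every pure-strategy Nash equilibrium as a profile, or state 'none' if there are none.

PSNE = {(B,S)}

(A,P): not NE [P2→Q gives 12>9]
(A,Q): not NE [P1→B gives 9>4]
(A,R): not NE [P2→Q gives 12>3]
(A,S): not NE [P1→B gives 7>4; P2→Q gives 12>5]
(B,P): not NE [P1→A gives 8>4; P2→S gives 9>1]
(B,Q): not NE [P2→S gives 9>8]
(B,R): not NE [P1→A gives 11>9]
(B,S): NE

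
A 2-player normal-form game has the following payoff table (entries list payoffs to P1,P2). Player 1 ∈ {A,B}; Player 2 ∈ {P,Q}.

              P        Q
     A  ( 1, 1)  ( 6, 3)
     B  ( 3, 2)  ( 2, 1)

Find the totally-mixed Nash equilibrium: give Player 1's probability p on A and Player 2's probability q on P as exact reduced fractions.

P1 indiff ⇒ q·1+(1-q)·6 = q·3+(1-q)·2 ⇒ q(-2) = (1-q)(-4) ⇒ q = 2/3
P2 indiff ⇒ p·1+(1-p)·2 = p·3+(1-p)·1 ⇒ p(-2) = (1-p)(-1) ⇒ p = 1/3

(p,q) = (1/3, 2/3)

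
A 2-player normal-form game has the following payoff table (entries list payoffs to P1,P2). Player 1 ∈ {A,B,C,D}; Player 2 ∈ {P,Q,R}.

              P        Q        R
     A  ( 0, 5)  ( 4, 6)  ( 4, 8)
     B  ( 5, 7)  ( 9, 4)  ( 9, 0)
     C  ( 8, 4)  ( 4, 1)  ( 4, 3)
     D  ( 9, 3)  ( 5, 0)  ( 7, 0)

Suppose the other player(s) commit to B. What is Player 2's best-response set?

u_2(P vs B) = 7
u_2(Q vs B) = 4
u_2(R vs B) = 0
max payoff 7 at {P}

argmax u_2 = {P}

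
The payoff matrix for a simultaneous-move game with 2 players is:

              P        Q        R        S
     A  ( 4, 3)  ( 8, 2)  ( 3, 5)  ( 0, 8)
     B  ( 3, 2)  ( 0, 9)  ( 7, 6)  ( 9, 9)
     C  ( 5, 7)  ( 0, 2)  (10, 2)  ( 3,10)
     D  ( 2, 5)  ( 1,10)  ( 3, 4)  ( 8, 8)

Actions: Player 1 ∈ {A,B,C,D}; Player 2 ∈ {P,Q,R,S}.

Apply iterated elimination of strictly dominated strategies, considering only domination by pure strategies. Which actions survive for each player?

P2 drop P (S beats it: A:8>3 B:9>2 C:10>7 D:8>5)
P2 drop R (S beats it: A:8>5 B:9>6 C:10>2 D:8>4)
P1 drop C (D beats it: Q:1>0 S:8>3)
P1→{A,B,D} P2→{Q,S}

IESDS → P1:{A,B,D} P2:{Q,S}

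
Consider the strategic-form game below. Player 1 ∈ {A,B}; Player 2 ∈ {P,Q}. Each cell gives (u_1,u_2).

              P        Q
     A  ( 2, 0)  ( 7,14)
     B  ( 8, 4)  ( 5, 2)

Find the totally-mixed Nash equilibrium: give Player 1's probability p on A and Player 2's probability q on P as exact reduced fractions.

P1 indiff ⇒ q·2+(1-q)·7 = q·8+(1-q)·5 ⇒ q(-6) = (1-q)(-2) ⇒ q = 1/4
P2 indiff ⇒ p·0+(1-p)·4 = p·14+(1-p)·2 ⇒ p(-14) = (1-p)(-2) ⇒ p = 1/8

(p,q) = (1/8, 1/4)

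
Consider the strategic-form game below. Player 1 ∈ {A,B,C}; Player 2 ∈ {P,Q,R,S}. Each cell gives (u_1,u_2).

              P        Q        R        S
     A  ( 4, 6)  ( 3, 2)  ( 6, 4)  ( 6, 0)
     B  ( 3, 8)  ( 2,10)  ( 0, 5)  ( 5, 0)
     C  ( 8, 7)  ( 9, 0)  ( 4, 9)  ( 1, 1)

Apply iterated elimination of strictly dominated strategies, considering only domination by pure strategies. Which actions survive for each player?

P1 drop B (A beats it: P:4>3 Q:3>2 R:6>0 S:6>5)
P2 drop Q (P beats it: A:6>2 C:7>0)
P2 drop S (P beats it: A:6>0 C:7>1)
P1→{A,C} P2→{P,R}

Survivors P1:{A,C} P2:{P,R}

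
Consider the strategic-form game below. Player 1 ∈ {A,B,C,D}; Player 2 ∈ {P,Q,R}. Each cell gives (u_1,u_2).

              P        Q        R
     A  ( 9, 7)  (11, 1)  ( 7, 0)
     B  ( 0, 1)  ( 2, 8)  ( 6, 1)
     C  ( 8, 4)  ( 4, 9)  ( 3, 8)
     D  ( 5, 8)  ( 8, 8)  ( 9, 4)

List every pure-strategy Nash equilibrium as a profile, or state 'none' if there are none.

(A,P): NE
(A,Q): not NE [P2→P gives 7>1]
(A,R): not NE [P1→D gives 9>7; P2→P gives 7>0]
(B,P): not NE [P1→A gives 9>0; P2→Q gives 8>1]
(B,Q): not NE [P1→A gives 11>2]
(B,R): not NE [P1→D gives 9>6; P2→Q gives 8>1]
(C,P): not NE [P1→A gives 9>8; P2→Q gives 9>4]
(C,Q): not NE [P1→A gives 11>4]
(C,R): not NE [P1→D gives 9>3; P2→Q gives 9>8]
(D,P): not NE [P1→A gives 9>5]
(D,Q): not NE [P1→A gives 11>8]
(D,R): not NE [P2→Q gives 8>4]

PSNE = {(A,P)}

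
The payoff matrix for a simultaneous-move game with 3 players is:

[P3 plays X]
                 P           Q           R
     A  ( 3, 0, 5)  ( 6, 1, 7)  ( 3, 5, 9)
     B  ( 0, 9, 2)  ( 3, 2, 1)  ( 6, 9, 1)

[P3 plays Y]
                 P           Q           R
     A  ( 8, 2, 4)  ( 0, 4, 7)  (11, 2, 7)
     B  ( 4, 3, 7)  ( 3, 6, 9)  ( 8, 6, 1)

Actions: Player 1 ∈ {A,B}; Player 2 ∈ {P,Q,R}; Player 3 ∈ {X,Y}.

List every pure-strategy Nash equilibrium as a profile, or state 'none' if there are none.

(A,P,X): not NE [P2→R gives 5>0]
(A,P,Y): not NE [P2→Q gives 4>2; P3→X gives 5>4]
(A,Q,X): not NE [P2→R gives 5>1]
(A,Q,Y): not NE [P1→B gives 3>0]
(A,R,X): not NE [P1→B gives 6>3]
(A,R,Y): not NE [P2→Q gives 4>2; P3→X gives 9>7]
(B,P,X): not NE [P1→A gives 3>0; P3→Y gives 7>2]
(B,P,Y): not NE [P1→A gives 8>4; P2→R gives 6>3]
(B,Q,X): not NE [P1→A gives 6>3; P2→R gives 9>2; P3→Y gives 9>1]
(B,Q,Y): NE
(B,R,X): NE
(B,R,Y): not NE [P1→A gives 11>8]

PSNE = {(B,Q,Y), (B,R,X)}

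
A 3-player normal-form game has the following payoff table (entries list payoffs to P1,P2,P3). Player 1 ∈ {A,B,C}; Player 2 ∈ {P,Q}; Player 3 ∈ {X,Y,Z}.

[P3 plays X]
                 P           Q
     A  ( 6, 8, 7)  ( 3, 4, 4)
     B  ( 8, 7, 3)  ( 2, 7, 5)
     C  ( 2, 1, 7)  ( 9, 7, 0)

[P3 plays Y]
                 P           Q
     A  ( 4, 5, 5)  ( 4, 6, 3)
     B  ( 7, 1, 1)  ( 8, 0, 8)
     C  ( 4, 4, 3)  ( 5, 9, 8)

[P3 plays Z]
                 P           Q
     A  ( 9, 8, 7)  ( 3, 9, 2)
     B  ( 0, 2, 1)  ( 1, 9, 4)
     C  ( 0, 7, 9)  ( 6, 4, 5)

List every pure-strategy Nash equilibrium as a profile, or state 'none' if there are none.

PSNE = {(B,P,X)}

(A,P,X): not NE [P1→B gives 8>6]
(A,P,Y): not NE [P1→B gives 7>4; P2→Q gives 6>5; P3→Z gives 7>5]
(A,P,Z): not NE [P2→Q gives 9>8]
(A,Q,X): not NE [P1→C gives 9>3; P2→P gives 8>4]
(A,Q,Y): not NE [P1→B gives 8>4; P3→X gives 4>3]
(A,Q,Z): not NE [P1→C gives 6>3; P3→X gives 4>2]
(B,P,X): NE
(B,P,Y): not NE [P3→X gives 3>1]
(B,P,Z): not NE [P1→A gives 9>0; P2→Q gives 9>2; P3→X gives 3>1]
(B,Q,X): not NE [P1→C gives 9>2; P3→Y gives 8>5]
(B,Q,Y): not NE [P2→P gives 1>0]
(B,Q,Z): not NE [P1→C gives 6>1; P3→Y gives 8>4]
(C,P,X): not NE [P1→B gives 8>2; P2→Q gives 7>1; P3→Z gives 9>7]
(C,P,Y): not NE [P1→B gives 7>4; P2→Q gives 9>4; P3→Z gives 9>3]
(C,P,Z): not NE [P1→A gives 9>0]
(C,Q,X): not NE [P3→Y gives 8>0]
(C,Q,Y): not NE [P1→B gives 8>5]
(C,Q,Z): not NE [P2→P gives 7>4; P3→Y gives 8>5]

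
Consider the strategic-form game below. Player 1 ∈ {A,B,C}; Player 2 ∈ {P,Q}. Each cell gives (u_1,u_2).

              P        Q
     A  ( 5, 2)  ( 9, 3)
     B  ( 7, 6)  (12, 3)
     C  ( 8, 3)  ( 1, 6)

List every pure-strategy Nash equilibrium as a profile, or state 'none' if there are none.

(A,P): not NE [P1→C gives 8>5; P2→Q gives 3>2]
(A,Q): not NE [P1→B gives 12>9]
(B,P): not NE [P1→C gives 8>7]
(B,Q): not NE [P2→P gives 6>3]
(C,P): not NE [P2→Q gives 6>3]
(C,Q): not NE [P1→B gives 12>1]

Equilibria: none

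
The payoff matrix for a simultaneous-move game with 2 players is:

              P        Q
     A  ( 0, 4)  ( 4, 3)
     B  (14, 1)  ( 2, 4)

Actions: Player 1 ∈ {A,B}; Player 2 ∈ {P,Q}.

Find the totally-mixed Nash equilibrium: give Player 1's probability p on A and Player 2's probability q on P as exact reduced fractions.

P1 indiff ⇒ q·0+(1-q)·4 = q·14+(1-q)·2 ⇒ q(-14) = (1-q)(-2) ⇒ q = 1/8
P2 indiff ⇒ p·4+(1-p)·1 = p·3+(1-p)·4 ⇒ p(1) = (1-p)(3) ⇒ p = 3/4

P1 mixes 3/4 on A; P2 mixes 1/8 on P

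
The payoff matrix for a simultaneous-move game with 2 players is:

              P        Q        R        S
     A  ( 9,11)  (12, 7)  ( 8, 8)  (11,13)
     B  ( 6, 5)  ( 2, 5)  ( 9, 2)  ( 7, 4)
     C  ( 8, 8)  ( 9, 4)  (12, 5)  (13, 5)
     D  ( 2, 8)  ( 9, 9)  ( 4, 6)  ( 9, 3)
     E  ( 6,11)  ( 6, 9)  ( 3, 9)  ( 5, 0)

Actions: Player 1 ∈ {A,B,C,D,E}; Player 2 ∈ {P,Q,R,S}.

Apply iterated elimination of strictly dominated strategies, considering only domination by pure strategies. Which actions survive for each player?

P1 drop B (C beats it: P:8>6 Q:9>2 R:12>9 S:13>7)
P1 drop D (A beats it: P:9>2 Q:12>9 R:8>4 S:11>9)
P1 drop E (A beats it: P:9>6 Q:12>6 R:8>3 S:11>5)
P2 drop Q (P beats it: A:11>7 C:8>4)
P2 drop R (P beats it: A:11>8 C:8>5)
P1→{A,C} P2→{P,S}

Survivors P1:{A,C} P2:{P,S}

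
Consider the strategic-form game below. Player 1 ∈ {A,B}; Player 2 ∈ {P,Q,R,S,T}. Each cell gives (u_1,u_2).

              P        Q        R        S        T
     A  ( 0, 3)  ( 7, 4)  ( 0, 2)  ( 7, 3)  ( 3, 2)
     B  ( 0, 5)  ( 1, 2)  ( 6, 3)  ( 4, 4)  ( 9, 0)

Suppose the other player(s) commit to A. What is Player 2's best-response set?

BR_2 = {Q}

u_2(P vs A) = 3
u_2(Q vs A) = 4
u_2(R vs A) = 2
u_2(S vs A) = 3
u_2(T vs A) = 2
max payoff 4 at {Q}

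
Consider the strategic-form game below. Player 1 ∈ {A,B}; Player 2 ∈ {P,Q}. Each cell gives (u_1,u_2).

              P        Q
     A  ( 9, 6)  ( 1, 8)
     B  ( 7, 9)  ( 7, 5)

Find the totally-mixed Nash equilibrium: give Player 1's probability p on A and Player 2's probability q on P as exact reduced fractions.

P1 mixes 2/3 on A; P2 mixes 3/4 on P

P1 indiff ⇒ q·9+(1-q)·1 = q·7+(1-q)·7 ⇒ q(2) = (1-q)(6) ⇒ q = 3/4
P2 indiff ⇒ p·6+(1-p)·9 = p·8+(1-p)·5 ⇒ p(-2) = (1-p)(-4) ⇒ p = 2/3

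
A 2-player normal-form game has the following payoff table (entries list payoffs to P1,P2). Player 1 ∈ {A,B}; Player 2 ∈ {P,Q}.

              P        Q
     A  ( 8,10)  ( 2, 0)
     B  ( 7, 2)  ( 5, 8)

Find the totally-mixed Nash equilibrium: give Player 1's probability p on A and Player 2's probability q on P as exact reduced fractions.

P1 indiff ⇒ q·8+(1-q)·2 = q·7+(1-q)·5 ⇒ q(1) = (1-q)(3) ⇒ q = 3/4
P2 indiff ⇒ p·10+(1-p)·2 = p·0+(1-p)·8 ⇒ p(10) = (1-p)(6) ⇒ p = 3/8

P1 mixes 3/8 on A; P2 mixes 3/4 on P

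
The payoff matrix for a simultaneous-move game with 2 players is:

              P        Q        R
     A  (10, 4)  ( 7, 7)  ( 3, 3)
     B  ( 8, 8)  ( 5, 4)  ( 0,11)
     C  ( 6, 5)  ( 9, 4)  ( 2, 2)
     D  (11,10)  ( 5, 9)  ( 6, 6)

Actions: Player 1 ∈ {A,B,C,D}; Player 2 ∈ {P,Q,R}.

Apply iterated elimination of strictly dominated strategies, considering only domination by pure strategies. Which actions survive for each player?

P1 drop B (A beats it: P:10>8 Q:7>5 R:3>0)
P2 drop R (P beats it: A:4>3 C:5>2 D:10>6)
P1→{A,C,D} P2→{P,Q}

Survivors P1:{A,C,D} P2:{P,Q}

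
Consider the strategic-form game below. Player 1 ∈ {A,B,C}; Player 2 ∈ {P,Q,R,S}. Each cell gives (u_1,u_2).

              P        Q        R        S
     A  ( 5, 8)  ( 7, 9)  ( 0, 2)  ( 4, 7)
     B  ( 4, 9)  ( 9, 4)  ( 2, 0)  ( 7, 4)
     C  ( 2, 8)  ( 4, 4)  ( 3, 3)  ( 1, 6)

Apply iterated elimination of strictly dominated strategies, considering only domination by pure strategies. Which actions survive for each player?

IESDS → P1:{A,B} P2:{P,Q}

P2 drop R (P beats it: A:8>2 B:9>0 C:8>3)
P1 drop C (A beats it: P:5>2 Q:7>4 S:4>1)
P2 drop S (P beats it: A:8>7 B:9>4)
P1→{A,B} P2→{P,Q}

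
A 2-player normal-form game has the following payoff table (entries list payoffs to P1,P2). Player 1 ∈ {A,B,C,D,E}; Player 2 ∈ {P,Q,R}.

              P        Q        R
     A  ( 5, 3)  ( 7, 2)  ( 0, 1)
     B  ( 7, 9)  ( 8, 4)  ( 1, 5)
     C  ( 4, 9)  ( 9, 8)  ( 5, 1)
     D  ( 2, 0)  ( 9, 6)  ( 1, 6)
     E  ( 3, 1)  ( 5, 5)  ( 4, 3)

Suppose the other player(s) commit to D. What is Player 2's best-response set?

argmax u_2 = {Q,R}

u_2(P vs D) = 0
u_2(Q vs D) = 6
u_2(R vs D) = 6
max payoff 6 at {Q,R}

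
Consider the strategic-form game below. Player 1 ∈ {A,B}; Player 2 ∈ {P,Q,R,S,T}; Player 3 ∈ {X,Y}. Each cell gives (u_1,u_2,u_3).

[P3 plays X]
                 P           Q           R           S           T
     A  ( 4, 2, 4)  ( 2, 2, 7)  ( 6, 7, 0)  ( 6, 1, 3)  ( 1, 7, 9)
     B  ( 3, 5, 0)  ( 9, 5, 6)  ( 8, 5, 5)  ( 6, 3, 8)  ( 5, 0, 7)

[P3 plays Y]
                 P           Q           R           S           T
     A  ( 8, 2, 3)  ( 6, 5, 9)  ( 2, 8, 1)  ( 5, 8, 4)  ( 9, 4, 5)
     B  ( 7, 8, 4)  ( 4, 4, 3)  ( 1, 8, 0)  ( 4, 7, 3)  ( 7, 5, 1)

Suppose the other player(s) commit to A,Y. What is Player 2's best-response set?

u_2(P vs A,Y) = 2
u_2(Q vs A,Y) = 5
u_2(R vs A,Y) = 8
u_2(S vs A,Y) = 8
u_2(T vs A,Y) = 4
max payoff 8 at {R,S}

argmax u_2 = {R,S}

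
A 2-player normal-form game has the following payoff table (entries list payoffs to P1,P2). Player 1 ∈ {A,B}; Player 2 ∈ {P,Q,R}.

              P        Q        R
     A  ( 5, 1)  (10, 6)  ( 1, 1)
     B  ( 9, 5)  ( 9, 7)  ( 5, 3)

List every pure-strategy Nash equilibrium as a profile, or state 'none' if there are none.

NE set: (A,Q)

(A,P): not NE [P1→B gives 9>5; P2→Q gives 6>1]
(A,Q): NE
(A,R): not NE [P1→B gives 5>1; P2→Q gives 6>1]
(B,P): not NE [P2→Q gives 7>5]
(B,Q): not NE [P1→A gives 10>9]
(B,R): not NE [P2→Q gives 7>3]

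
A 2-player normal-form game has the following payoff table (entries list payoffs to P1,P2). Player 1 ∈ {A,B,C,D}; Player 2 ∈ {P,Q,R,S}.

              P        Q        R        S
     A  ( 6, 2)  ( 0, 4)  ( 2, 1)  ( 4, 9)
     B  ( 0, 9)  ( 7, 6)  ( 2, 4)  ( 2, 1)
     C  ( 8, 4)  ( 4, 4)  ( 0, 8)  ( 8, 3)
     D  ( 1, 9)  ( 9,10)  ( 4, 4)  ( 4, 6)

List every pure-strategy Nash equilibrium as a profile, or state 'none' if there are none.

(A,P): not NE [P1→C gives 8>6; P2→S gives 9>2]
(A,Q): not NE [P1→D gives 9>0; P2→S gives 9>4]
(A,R): not NE [P1→D gives 4>2; P2→S gives 9>1]
(A,S): not NE [P1→C gives 8>4]
(B,P): not NE [P1→C gives 8>0]
(B,Q): not NE [P1→D gives 9>7; P2→P gives 9>6]
(B,R): not NE [P1→D gives 4>2; P2→P gives 9>4]
(B,S): not NE [P1→C gives 8>2; P2→P gives 9>1]
(C,P): not NE [P2→R gives 8>4]
(C,Q): not NE [P1→D gives 9>4; P2→R gives 8>4]
(C,R): not NE [P1→D gives 4>0]
(C,S): not NE [P2→R gives 8>3]
(D,P): not NE [P1→C gives 8>1; P2→Q gives 10>9]
(D,Q): NE
(D,R): not NE [P2→Q gives 10>4]
(D,S): not NE [P1→C gives 8>4; P2→Q gives 10>6]

PSNE = {(D,Q)}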